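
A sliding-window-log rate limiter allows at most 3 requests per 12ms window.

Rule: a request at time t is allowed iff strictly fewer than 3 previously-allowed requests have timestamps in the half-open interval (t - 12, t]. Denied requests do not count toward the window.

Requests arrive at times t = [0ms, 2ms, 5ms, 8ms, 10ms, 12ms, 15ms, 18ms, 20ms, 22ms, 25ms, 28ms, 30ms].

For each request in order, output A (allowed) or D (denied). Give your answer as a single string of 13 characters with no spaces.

Answer: AAADDAAADDAAA

Derivation:
Tracking allowed requests in the window:
  req#1 t=0ms: ALLOW
  req#2 t=2ms: ALLOW
  req#3 t=5ms: ALLOW
  req#4 t=8ms: DENY
  req#5 t=10ms: DENY
  req#6 t=12ms: ALLOW
  req#7 t=15ms: ALLOW
  req#8 t=18ms: ALLOW
  req#9 t=20ms: DENY
  req#10 t=22ms: DENY
  req#11 t=25ms: ALLOW
  req#12 t=28ms: ALLOW
  req#13 t=30ms: ALLOW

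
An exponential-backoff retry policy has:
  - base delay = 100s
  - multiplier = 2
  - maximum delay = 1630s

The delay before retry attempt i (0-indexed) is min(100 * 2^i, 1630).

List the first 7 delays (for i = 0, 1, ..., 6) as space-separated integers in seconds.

Computing each delay:
  i=0: min(100*2^0, 1630) = 100
  i=1: min(100*2^1, 1630) = 200
  i=2: min(100*2^2, 1630) = 400
  i=3: min(100*2^3, 1630) = 800
  i=4: min(100*2^4, 1630) = 1600
  i=5: min(100*2^5, 1630) = 1630
  i=6: min(100*2^6, 1630) = 1630

Answer: 100 200 400 800 1600 1630 1630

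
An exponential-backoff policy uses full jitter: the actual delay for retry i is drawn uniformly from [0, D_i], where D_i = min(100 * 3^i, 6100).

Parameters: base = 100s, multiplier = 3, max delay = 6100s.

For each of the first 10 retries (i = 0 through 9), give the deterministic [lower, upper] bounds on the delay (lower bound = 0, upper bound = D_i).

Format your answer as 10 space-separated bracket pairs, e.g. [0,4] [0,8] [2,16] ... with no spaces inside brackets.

Answer: [0,100] [0,300] [0,900] [0,2700] [0,6100] [0,6100] [0,6100] [0,6100] [0,6100] [0,6100]

Derivation:
Computing bounds per retry:
  i=0: D_i=min(100*3^0,6100)=100, bounds=[0,100]
  i=1: D_i=min(100*3^1,6100)=300, bounds=[0,300]
  i=2: D_i=min(100*3^2,6100)=900, bounds=[0,900]
  i=3: D_i=min(100*3^3,6100)=2700, bounds=[0,2700]
  i=4: D_i=min(100*3^4,6100)=6100, bounds=[0,6100]
  i=5: D_i=min(100*3^5,6100)=6100, bounds=[0,6100]
  i=6: D_i=min(100*3^6,6100)=6100, bounds=[0,6100]
  i=7: D_i=min(100*3^7,6100)=6100, bounds=[0,6100]
  i=8: D_i=min(100*3^8,6100)=6100, bounds=[0,6100]
  i=9: D_i=min(100*3^9,6100)=6100, bounds=[0,6100]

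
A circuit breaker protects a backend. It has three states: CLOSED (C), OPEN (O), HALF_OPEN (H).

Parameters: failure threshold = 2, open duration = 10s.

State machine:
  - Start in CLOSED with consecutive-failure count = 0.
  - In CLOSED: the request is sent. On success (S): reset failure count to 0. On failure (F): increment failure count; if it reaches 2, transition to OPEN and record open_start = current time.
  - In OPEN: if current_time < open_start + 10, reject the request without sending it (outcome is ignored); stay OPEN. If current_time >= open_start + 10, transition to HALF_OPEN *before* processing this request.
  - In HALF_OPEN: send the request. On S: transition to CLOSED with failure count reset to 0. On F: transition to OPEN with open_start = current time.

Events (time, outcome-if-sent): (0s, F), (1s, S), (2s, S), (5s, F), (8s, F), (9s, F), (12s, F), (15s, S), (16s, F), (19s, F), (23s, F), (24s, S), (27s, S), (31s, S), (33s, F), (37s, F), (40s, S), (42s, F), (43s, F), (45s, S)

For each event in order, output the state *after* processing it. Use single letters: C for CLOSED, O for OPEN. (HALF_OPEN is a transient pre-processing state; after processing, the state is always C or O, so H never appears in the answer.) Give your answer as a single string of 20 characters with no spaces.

State after each event:
  event#1 t=0s outcome=F: state=CLOSED
  event#2 t=1s outcome=S: state=CLOSED
  event#3 t=2s outcome=S: state=CLOSED
  event#4 t=5s outcome=F: state=CLOSED
  event#5 t=8s outcome=F: state=OPEN
  event#6 t=9s outcome=F: state=OPEN
  event#7 t=12s outcome=F: state=OPEN
  event#8 t=15s outcome=S: state=OPEN
  event#9 t=16s outcome=F: state=OPEN
  event#10 t=19s outcome=F: state=OPEN
  event#11 t=23s outcome=F: state=OPEN
  event#12 t=24s outcome=S: state=OPEN
  event#13 t=27s outcome=S: state=OPEN
  event#14 t=31s outcome=S: state=CLOSED
  event#15 t=33s outcome=F: state=CLOSED
  event#16 t=37s outcome=F: state=OPEN
  event#17 t=40s outcome=S: state=OPEN
  event#18 t=42s outcome=F: state=OPEN
  event#19 t=43s outcome=F: state=OPEN
  event#20 t=45s outcome=S: state=OPEN

Answer: CCCCOOOOOOOOOCCOOOOO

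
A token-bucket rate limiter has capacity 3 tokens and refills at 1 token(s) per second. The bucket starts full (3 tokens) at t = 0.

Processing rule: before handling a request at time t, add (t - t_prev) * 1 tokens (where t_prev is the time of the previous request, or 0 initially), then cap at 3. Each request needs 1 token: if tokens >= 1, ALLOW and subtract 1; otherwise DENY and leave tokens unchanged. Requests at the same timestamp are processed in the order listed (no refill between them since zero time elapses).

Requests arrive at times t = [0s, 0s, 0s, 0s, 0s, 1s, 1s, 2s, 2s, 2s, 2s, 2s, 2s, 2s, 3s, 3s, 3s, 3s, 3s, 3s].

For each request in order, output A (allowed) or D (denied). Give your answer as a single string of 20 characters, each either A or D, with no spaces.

Simulating step by step:
  req#1 t=0s: ALLOW
  req#2 t=0s: ALLOW
  req#3 t=0s: ALLOW
  req#4 t=0s: DENY
  req#5 t=0s: DENY
  req#6 t=1s: ALLOW
  req#7 t=1s: DENY
  req#8 t=2s: ALLOW
  req#9 t=2s: DENY
  req#10 t=2s: DENY
  req#11 t=2s: DENY
  req#12 t=2s: DENY
  req#13 t=2s: DENY
  req#14 t=2s: DENY
  req#15 t=3s: ALLOW
  req#16 t=3s: DENY
  req#17 t=3s: DENY
  req#18 t=3s: DENY
  req#19 t=3s: DENY
  req#20 t=3s: DENY

Answer: AAADDADADDDDDDADDDDD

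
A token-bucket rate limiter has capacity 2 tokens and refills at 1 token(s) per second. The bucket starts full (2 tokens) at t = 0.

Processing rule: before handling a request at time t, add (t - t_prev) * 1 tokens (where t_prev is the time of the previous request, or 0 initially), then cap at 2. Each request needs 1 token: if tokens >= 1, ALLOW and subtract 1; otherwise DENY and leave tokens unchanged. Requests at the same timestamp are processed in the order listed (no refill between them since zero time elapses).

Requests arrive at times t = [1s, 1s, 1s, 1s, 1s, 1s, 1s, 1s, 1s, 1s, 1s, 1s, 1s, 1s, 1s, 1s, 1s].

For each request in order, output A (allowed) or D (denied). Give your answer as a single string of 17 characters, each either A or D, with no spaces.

Simulating step by step:
  req#1 t=1s: ALLOW
  req#2 t=1s: ALLOW
  req#3 t=1s: DENY
  req#4 t=1s: DENY
  req#5 t=1s: DENY
  req#6 t=1s: DENY
  req#7 t=1s: DENY
  req#8 t=1s: DENY
  req#9 t=1s: DENY
  req#10 t=1s: DENY
  req#11 t=1s: DENY
  req#12 t=1s: DENY
  req#13 t=1s: DENY
  req#14 t=1s: DENY
  req#15 t=1s: DENY
  req#16 t=1s: DENY
  req#17 t=1s: DENY

Answer: AADDDDDDDDDDDDDDD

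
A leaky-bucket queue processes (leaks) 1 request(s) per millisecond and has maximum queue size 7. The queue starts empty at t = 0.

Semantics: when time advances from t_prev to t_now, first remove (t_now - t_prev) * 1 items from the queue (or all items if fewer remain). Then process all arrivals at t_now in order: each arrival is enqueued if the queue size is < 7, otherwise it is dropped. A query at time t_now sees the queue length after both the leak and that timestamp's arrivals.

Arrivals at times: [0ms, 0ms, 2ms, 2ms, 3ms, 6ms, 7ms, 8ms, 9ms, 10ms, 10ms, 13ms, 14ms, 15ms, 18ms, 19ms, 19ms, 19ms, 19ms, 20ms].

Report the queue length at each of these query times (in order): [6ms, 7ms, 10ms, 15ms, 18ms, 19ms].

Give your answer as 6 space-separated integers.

Queue lengths at query times:
  query t=6ms: backlog = 1
  query t=7ms: backlog = 1
  query t=10ms: backlog = 2
  query t=15ms: backlog = 1
  query t=18ms: backlog = 1
  query t=19ms: backlog = 4

Answer: 1 1 2 1 1 4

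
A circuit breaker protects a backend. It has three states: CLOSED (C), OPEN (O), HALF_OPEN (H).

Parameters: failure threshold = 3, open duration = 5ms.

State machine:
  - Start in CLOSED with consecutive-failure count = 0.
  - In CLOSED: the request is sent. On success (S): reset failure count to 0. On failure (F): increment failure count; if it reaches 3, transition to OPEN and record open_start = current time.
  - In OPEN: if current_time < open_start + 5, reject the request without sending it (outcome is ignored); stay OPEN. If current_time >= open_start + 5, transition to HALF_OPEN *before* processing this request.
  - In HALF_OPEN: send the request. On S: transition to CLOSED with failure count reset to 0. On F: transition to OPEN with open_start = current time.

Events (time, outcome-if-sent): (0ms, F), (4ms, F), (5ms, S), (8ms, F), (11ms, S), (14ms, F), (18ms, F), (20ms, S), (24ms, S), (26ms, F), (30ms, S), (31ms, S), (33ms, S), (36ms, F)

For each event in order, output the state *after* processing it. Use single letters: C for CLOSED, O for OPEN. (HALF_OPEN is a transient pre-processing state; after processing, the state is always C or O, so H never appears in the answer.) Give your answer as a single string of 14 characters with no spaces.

State after each event:
  event#1 t=0ms outcome=F: state=CLOSED
  event#2 t=4ms outcome=F: state=CLOSED
  event#3 t=5ms outcome=S: state=CLOSED
  event#4 t=8ms outcome=F: state=CLOSED
  event#5 t=11ms outcome=S: state=CLOSED
  event#6 t=14ms outcome=F: state=CLOSED
  event#7 t=18ms outcome=F: state=CLOSED
  event#8 t=20ms outcome=S: state=CLOSED
  event#9 t=24ms outcome=S: state=CLOSED
  event#10 t=26ms outcome=F: state=CLOSED
  event#11 t=30ms outcome=S: state=CLOSED
  event#12 t=31ms outcome=S: state=CLOSED
  event#13 t=33ms outcome=S: state=CLOSED
  event#14 t=36ms outcome=F: state=CLOSED

Answer: CCCCCCCCCCCCCC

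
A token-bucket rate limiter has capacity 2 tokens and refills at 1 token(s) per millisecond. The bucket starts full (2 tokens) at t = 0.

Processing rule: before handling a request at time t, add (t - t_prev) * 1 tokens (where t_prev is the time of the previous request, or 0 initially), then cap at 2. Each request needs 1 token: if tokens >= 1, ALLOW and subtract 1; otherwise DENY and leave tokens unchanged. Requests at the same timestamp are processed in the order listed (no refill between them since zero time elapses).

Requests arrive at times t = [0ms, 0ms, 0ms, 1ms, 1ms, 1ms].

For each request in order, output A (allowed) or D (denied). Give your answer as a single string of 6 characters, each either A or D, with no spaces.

Answer: AADADD

Derivation:
Simulating step by step:
  req#1 t=0ms: ALLOW
  req#2 t=0ms: ALLOW
  req#3 t=0ms: DENY
  req#4 t=1ms: ALLOW
  req#5 t=1ms: DENY
  req#6 t=1ms: DENY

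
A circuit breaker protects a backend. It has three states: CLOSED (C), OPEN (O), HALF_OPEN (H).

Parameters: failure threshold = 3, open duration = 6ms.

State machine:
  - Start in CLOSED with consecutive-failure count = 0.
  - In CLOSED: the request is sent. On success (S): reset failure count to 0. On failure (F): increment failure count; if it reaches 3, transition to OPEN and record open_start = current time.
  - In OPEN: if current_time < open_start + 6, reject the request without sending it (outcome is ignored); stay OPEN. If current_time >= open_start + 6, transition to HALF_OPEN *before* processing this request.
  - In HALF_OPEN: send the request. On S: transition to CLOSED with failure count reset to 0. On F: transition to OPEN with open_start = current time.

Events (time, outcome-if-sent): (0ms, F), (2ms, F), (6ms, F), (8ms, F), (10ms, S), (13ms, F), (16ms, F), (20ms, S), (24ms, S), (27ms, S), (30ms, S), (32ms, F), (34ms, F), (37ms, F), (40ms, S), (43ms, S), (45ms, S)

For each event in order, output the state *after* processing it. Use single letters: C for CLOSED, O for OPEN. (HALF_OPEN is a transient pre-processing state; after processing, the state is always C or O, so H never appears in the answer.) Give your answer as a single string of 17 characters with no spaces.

State after each event:
  event#1 t=0ms outcome=F: state=CLOSED
  event#2 t=2ms outcome=F: state=CLOSED
  event#3 t=6ms outcome=F: state=OPEN
  event#4 t=8ms outcome=F: state=OPEN
  event#5 t=10ms outcome=S: state=OPEN
  event#6 t=13ms outcome=F: state=OPEN
  event#7 t=16ms outcome=F: state=OPEN
  event#8 t=20ms outcome=S: state=CLOSED
  event#9 t=24ms outcome=S: state=CLOSED
  event#10 t=27ms outcome=S: state=CLOSED
  event#11 t=30ms outcome=S: state=CLOSED
  event#12 t=32ms outcome=F: state=CLOSED
  event#13 t=34ms outcome=F: state=CLOSED
  event#14 t=37ms outcome=F: state=OPEN
  event#15 t=40ms outcome=S: state=OPEN
  event#16 t=43ms outcome=S: state=CLOSED
  event#17 t=45ms outcome=S: state=CLOSED

Answer: CCOOOOOCCCCCCOOCC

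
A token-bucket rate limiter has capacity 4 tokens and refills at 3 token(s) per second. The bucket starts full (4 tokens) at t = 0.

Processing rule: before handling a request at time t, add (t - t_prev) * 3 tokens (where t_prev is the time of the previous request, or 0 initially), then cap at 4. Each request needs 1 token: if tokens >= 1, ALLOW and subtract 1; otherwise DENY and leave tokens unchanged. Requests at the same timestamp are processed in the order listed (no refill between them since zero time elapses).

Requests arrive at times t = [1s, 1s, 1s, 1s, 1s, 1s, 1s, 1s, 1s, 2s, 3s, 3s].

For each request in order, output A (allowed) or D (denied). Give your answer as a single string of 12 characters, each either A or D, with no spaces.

Simulating step by step:
  req#1 t=1s: ALLOW
  req#2 t=1s: ALLOW
  req#3 t=1s: ALLOW
  req#4 t=1s: ALLOW
  req#5 t=1s: DENY
  req#6 t=1s: DENY
  req#7 t=1s: DENY
  req#8 t=1s: DENY
  req#9 t=1s: DENY
  req#10 t=2s: ALLOW
  req#11 t=3s: ALLOW
  req#12 t=3s: ALLOW

Answer: AAAADDDDDAAA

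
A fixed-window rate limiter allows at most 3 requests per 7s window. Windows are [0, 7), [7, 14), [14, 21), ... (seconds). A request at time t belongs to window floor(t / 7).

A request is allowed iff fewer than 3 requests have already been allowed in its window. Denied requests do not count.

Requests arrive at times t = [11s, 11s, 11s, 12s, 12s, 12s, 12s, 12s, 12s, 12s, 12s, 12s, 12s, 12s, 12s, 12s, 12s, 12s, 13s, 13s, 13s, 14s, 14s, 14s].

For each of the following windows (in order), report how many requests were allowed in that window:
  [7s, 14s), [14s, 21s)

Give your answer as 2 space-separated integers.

Answer: 3 3

Derivation:
Processing requests:
  req#1 t=11s (window 1): ALLOW
  req#2 t=11s (window 1): ALLOW
  req#3 t=11s (window 1): ALLOW
  req#4 t=12s (window 1): DENY
  req#5 t=12s (window 1): DENY
  req#6 t=12s (window 1): DENY
  req#7 t=12s (window 1): DENY
  req#8 t=12s (window 1): DENY
  req#9 t=12s (window 1): DENY
  req#10 t=12s (window 1): DENY
  req#11 t=12s (window 1): DENY
  req#12 t=12s (window 1): DENY
  req#13 t=12s (window 1): DENY
  req#14 t=12s (window 1): DENY
  req#15 t=12s (window 1): DENY
  req#16 t=12s (window 1): DENY
  req#17 t=12s (window 1): DENY
  req#18 t=12s (window 1): DENY
  req#19 t=13s (window 1): DENY
  req#20 t=13s (window 1): DENY
  req#21 t=13s (window 1): DENY
  req#22 t=14s (window 2): ALLOW
  req#23 t=14s (window 2): ALLOW
  req#24 t=14s (window 2): ALLOW

Allowed counts by window: 3 3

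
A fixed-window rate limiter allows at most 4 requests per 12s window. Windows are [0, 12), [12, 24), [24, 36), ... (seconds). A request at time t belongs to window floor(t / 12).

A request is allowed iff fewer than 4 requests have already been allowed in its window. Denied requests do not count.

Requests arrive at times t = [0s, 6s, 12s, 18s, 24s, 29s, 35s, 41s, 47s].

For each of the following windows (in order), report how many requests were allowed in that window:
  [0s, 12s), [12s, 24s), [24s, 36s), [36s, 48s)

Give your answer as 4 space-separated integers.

Answer: 2 2 3 2

Derivation:
Processing requests:
  req#1 t=0s (window 0): ALLOW
  req#2 t=6s (window 0): ALLOW
  req#3 t=12s (window 1): ALLOW
  req#4 t=18s (window 1): ALLOW
  req#5 t=24s (window 2): ALLOW
  req#6 t=29s (window 2): ALLOW
  req#7 t=35s (window 2): ALLOW
  req#8 t=41s (window 3): ALLOW
  req#9 t=47s (window 3): ALLOW

Allowed counts by window: 2 2 3 2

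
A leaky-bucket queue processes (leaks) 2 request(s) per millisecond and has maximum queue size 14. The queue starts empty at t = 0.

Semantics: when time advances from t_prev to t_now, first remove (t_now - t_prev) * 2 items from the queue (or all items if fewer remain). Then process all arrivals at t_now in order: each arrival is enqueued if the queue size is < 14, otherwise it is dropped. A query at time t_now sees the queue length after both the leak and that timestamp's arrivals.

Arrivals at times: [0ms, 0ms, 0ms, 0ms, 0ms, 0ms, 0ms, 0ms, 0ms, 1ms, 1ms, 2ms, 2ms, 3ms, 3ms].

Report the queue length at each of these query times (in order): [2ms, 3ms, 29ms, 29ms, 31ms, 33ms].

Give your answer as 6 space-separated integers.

Answer: 9 9 0 0 0 0

Derivation:
Queue lengths at query times:
  query t=2ms: backlog = 9
  query t=3ms: backlog = 9
  query t=29ms: backlog = 0
  query t=29ms: backlog = 0
  query t=31ms: backlog = 0
  query t=33ms: backlog = 0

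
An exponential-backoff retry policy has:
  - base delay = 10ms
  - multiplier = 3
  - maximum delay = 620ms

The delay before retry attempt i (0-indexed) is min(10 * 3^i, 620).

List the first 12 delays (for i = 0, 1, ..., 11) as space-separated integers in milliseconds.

Answer: 10 30 90 270 620 620 620 620 620 620 620 620

Derivation:
Computing each delay:
  i=0: min(10*3^0, 620) = 10
  i=1: min(10*3^1, 620) = 30
  i=2: min(10*3^2, 620) = 90
  i=3: min(10*3^3, 620) = 270
  i=4: min(10*3^4, 620) = 620
  i=5: min(10*3^5, 620) = 620
  i=6: min(10*3^6, 620) = 620
  i=7: min(10*3^7, 620) = 620
  i=8: min(10*3^8, 620) = 620
  i=9: min(10*3^9, 620) = 620
  i=10: min(10*3^10, 620) = 620
  i=11: min(10*3^11, 620) = 620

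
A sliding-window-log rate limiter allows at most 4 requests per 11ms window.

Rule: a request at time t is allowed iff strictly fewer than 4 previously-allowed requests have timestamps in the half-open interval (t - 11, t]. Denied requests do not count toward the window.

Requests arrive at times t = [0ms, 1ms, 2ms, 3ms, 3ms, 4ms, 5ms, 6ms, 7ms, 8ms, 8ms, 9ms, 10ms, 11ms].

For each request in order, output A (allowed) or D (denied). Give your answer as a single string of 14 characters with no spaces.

Answer: AAAADDDDDDDDDA

Derivation:
Tracking allowed requests in the window:
  req#1 t=0ms: ALLOW
  req#2 t=1ms: ALLOW
  req#3 t=2ms: ALLOW
  req#4 t=3ms: ALLOW
  req#5 t=3ms: DENY
  req#6 t=4ms: DENY
  req#7 t=5ms: DENY
  req#8 t=6ms: DENY
  req#9 t=7ms: DENY
  req#10 t=8ms: DENY
  req#11 t=8ms: DENY
  req#12 t=9ms: DENY
  req#13 t=10ms: DENY
  req#14 t=11ms: ALLOW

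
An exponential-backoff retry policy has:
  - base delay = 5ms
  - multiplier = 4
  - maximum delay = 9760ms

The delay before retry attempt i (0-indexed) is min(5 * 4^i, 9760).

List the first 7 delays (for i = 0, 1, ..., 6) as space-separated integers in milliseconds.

Answer: 5 20 80 320 1280 5120 9760

Derivation:
Computing each delay:
  i=0: min(5*4^0, 9760) = 5
  i=1: min(5*4^1, 9760) = 20
  i=2: min(5*4^2, 9760) = 80
  i=3: min(5*4^3, 9760) = 320
  i=4: min(5*4^4, 9760) = 1280
  i=5: min(5*4^5, 9760) = 5120
  i=6: min(5*4^6, 9760) = 9760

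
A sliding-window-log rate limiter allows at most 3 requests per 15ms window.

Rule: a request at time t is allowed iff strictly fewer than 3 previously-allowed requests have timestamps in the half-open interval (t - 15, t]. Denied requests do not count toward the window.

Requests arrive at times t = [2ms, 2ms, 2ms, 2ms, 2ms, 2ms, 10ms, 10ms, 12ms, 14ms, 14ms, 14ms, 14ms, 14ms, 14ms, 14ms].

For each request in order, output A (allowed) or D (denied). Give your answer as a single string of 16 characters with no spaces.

Answer: AAADDDDDDDDDDDDD

Derivation:
Tracking allowed requests in the window:
  req#1 t=2ms: ALLOW
  req#2 t=2ms: ALLOW
  req#3 t=2ms: ALLOW
  req#4 t=2ms: DENY
  req#5 t=2ms: DENY
  req#6 t=2ms: DENY
  req#7 t=10ms: DENY
  req#8 t=10ms: DENY
  req#9 t=12ms: DENY
  req#10 t=14ms: DENY
  req#11 t=14ms: DENY
  req#12 t=14ms: DENY
  req#13 t=14ms: DENY
  req#14 t=14ms: DENY
  req#15 t=14ms: DENY
  req#16 t=14ms: DENY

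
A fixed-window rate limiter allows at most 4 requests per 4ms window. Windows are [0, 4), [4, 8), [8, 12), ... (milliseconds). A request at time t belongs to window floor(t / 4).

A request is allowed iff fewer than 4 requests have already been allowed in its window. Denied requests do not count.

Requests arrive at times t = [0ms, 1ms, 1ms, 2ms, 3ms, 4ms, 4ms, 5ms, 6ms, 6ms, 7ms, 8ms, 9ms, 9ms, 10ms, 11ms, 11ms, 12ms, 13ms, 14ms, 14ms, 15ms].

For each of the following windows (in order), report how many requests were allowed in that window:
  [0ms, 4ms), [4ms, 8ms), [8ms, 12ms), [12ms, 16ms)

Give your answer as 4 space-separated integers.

Processing requests:
  req#1 t=0ms (window 0): ALLOW
  req#2 t=1ms (window 0): ALLOW
  req#3 t=1ms (window 0): ALLOW
  req#4 t=2ms (window 0): ALLOW
  req#5 t=3ms (window 0): DENY
  req#6 t=4ms (window 1): ALLOW
  req#7 t=4ms (window 1): ALLOW
  req#8 t=5ms (window 1): ALLOW
  req#9 t=6ms (window 1): ALLOW
  req#10 t=6ms (window 1): DENY
  req#11 t=7ms (window 1): DENY
  req#12 t=8ms (window 2): ALLOW
  req#13 t=9ms (window 2): ALLOW
  req#14 t=9ms (window 2): ALLOW
  req#15 t=10ms (window 2): ALLOW
  req#16 t=11ms (window 2): DENY
  req#17 t=11ms (window 2): DENY
  req#18 t=12ms (window 3): ALLOW
  req#19 t=13ms (window 3): ALLOW
  req#20 t=14ms (window 3): ALLOW
  req#21 t=14ms (window 3): ALLOW
  req#22 t=15ms (window 3): DENY

Allowed counts by window: 4 4 4 4

Answer: 4 4 4 4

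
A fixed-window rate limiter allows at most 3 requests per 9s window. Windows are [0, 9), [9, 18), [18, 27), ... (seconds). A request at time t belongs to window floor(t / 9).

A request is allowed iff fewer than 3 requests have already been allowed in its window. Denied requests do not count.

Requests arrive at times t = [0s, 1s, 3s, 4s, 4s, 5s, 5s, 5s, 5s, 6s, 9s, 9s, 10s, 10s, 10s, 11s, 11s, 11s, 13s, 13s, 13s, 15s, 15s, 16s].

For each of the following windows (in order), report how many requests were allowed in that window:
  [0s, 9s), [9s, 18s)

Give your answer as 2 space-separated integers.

Answer: 3 3

Derivation:
Processing requests:
  req#1 t=0s (window 0): ALLOW
  req#2 t=1s (window 0): ALLOW
  req#3 t=3s (window 0): ALLOW
  req#4 t=4s (window 0): DENY
  req#5 t=4s (window 0): DENY
  req#6 t=5s (window 0): DENY
  req#7 t=5s (window 0): DENY
  req#8 t=5s (window 0): DENY
  req#9 t=5s (window 0): DENY
  req#10 t=6s (window 0): DENY
  req#11 t=9s (window 1): ALLOW
  req#12 t=9s (window 1): ALLOW
  req#13 t=10s (window 1): ALLOW
  req#14 t=10s (window 1): DENY
  req#15 t=10s (window 1): DENY
  req#16 t=11s (window 1): DENY
  req#17 t=11s (window 1): DENY
  req#18 t=11s (window 1): DENY
  req#19 t=13s (window 1): DENY
  req#20 t=13s (window 1): DENY
  req#21 t=13s (window 1): DENY
  req#22 t=15s (window 1): DENY
  req#23 t=15s (window 1): DENY
  req#24 t=16s (window 1): DENY

Allowed counts by window: 3 3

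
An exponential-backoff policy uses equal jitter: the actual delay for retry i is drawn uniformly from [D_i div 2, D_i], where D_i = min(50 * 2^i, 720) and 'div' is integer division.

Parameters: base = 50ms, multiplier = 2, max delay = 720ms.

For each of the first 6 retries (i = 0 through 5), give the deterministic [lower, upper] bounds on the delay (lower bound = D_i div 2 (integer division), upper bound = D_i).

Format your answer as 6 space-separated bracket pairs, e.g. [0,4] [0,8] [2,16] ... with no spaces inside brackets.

Computing bounds per retry:
  i=0: D_i=min(50*2^0,720)=50, bounds=[25,50]
  i=1: D_i=min(50*2^1,720)=100, bounds=[50,100]
  i=2: D_i=min(50*2^2,720)=200, bounds=[100,200]
  i=3: D_i=min(50*2^3,720)=400, bounds=[200,400]
  i=4: D_i=min(50*2^4,720)=720, bounds=[360,720]
  i=5: D_i=min(50*2^5,720)=720, bounds=[360,720]

Answer: [25,50] [50,100] [100,200] [200,400] [360,720] [360,720]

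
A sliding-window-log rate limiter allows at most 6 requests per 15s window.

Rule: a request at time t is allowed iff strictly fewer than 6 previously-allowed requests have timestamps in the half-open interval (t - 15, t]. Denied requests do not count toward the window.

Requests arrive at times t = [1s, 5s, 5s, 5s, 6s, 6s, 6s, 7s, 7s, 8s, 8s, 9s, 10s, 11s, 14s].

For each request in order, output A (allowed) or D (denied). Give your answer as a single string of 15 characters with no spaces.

Tracking allowed requests in the window:
  req#1 t=1s: ALLOW
  req#2 t=5s: ALLOW
  req#3 t=5s: ALLOW
  req#4 t=5s: ALLOW
  req#5 t=6s: ALLOW
  req#6 t=6s: ALLOW
  req#7 t=6s: DENY
  req#8 t=7s: DENY
  req#9 t=7s: DENY
  req#10 t=8s: DENY
  req#11 t=8s: DENY
  req#12 t=9s: DENY
  req#13 t=10s: DENY
  req#14 t=11s: DENY
  req#15 t=14s: DENY

Answer: AAAAAADDDDDDDDD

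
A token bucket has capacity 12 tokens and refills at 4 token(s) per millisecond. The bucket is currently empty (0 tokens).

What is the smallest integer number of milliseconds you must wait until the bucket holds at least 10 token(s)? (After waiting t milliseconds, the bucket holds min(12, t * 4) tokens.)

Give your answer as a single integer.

Need t * 4 >= 10, so t >= 10/4.
Smallest integer t = ceil(10/4) = 3.

Answer: 3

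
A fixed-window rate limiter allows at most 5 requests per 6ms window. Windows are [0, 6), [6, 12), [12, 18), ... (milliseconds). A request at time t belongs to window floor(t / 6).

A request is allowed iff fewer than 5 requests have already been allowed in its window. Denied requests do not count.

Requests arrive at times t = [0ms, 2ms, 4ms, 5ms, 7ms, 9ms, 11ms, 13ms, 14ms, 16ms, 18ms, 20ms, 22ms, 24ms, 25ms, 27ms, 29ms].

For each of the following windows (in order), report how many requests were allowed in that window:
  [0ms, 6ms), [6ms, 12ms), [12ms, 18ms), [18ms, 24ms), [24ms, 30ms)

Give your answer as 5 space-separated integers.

Answer: 4 3 3 3 4

Derivation:
Processing requests:
  req#1 t=0ms (window 0): ALLOW
  req#2 t=2ms (window 0): ALLOW
  req#3 t=4ms (window 0): ALLOW
  req#4 t=5ms (window 0): ALLOW
  req#5 t=7ms (window 1): ALLOW
  req#6 t=9ms (window 1): ALLOW
  req#7 t=11ms (window 1): ALLOW
  req#8 t=13ms (window 2): ALLOW
  req#9 t=14ms (window 2): ALLOW
  req#10 t=16ms (window 2): ALLOW
  req#11 t=18ms (window 3): ALLOW
  req#12 t=20ms (window 3): ALLOW
  req#13 t=22ms (window 3): ALLOW
  req#14 t=24ms (window 4): ALLOW
  req#15 t=25ms (window 4): ALLOW
  req#16 t=27ms (window 4): ALLOW
  req#17 t=29ms (window 4): ALLOW

Allowed counts by window: 4 3 3 3 4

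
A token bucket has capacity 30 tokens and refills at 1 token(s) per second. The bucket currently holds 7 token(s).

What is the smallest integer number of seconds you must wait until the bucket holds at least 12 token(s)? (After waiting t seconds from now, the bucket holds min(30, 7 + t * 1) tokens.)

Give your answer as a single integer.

Need 7 + t * 1 >= 12, so t >= 5/1.
Smallest integer t = ceil(5/1) = 5.

Answer: 5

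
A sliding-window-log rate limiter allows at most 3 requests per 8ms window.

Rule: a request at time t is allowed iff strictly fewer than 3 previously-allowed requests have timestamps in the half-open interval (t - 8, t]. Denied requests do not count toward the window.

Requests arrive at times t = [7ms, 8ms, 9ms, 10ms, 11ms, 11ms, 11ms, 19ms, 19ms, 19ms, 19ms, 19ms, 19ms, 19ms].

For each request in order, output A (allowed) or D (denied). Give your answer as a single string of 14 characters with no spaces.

Tracking allowed requests in the window:
  req#1 t=7ms: ALLOW
  req#2 t=8ms: ALLOW
  req#3 t=9ms: ALLOW
  req#4 t=10ms: DENY
  req#5 t=11ms: DENY
  req#6 t=11ms: DENY
  req#7 t=11ms: DENY
  req#8 t=19ms: ALLOW
  req#9 t=19ms: ALLOW
  req#10 t=19ms: ALLOW
  req#11 t=19ms: DENY
  req#12 t=19ms: DENY
  req#13 t=19ms: DENY
  req#14 t=19ms: DENY

Answer: AAADDDDAAADDDD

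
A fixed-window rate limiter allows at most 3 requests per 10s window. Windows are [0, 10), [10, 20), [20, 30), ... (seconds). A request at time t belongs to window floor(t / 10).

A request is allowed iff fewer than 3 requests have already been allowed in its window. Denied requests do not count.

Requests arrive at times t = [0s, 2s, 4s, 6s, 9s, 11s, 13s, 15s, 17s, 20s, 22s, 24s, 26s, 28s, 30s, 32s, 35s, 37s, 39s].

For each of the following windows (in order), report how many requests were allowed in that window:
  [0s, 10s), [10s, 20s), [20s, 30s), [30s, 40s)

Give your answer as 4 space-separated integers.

Processing requests:
  req#1 t=0s (window 0): ALLOW
  req#2 t=2s (window 0): ALLOW
  req#3 t=4s (window 0): ALLOW
  req#4 t=6s (window 0): DENY
  req#5 t=9s (window 0): DENY
  req#6 t=11s (window 1): ALLOW
  req#7 t=13s (window 1): ALLOW
  req#8 t=15s (window 1): ALLOW
  req#9 t=17s (window 1): DENY
  req#10 t=20s (window 2): ALLOW
  req#11 t=22s (window 2): ALLOW
  req#12 t=24s (window 2): ALLOW
  req#13 t=26s (window 2): DENY
  req#14 t=28s (window 2): DENY
  req#15 t=30s (window 3): ALLOW
  req#16 t=32s (window 3): ALLOW
  req#17 t=35s (window 3): ALLOW
  req#18 t=37s (window 3): DENY
  req#19 t=39s (window 3): DENY

Allowed counts by window: 3 3 3 3

Answer: 3 3 3 3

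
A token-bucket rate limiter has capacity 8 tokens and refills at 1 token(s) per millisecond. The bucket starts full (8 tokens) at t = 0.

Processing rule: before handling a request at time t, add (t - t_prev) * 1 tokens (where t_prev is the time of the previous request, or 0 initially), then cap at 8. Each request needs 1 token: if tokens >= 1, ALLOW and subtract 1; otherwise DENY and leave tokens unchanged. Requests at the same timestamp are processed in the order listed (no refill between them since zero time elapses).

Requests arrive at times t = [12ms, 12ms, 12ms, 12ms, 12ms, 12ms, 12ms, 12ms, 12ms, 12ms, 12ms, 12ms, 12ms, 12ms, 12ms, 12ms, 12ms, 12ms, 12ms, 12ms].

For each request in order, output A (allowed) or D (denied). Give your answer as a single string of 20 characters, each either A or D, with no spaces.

Answer: AAAAAAAADDDDDDDDDDDD

Derivation:
Simulating step by step:
  req#1 t=12ms: ALLOW
  req#2 t=12ms: ALLOW
  req#3 t=12ms: ALLOW
  req#4 t=12ms: ALLOW
  req#5 t=12ms: ALLOW
  req#6 t=12ms: ALLOW
  req#7 t=12ms: ALLOW
  req#8 t=12ms: ALLOW
  req#9 t=12ms: DENY
  req#10 t=12ms: DENY
  req#11 t=12ms: DENY
  req#12 t=12ms: DENY
  req#13 t=12ms: DENY
  req#14 t=12ms: DENY
  req#15 t=12ms: DENY
  req#16 t=12ms: DENY
  req#17 t=12ms: DENY
  req#18 t=12ms: DENY
  req#19 t=12ms: DENY
  req#20 t=12ms: DENY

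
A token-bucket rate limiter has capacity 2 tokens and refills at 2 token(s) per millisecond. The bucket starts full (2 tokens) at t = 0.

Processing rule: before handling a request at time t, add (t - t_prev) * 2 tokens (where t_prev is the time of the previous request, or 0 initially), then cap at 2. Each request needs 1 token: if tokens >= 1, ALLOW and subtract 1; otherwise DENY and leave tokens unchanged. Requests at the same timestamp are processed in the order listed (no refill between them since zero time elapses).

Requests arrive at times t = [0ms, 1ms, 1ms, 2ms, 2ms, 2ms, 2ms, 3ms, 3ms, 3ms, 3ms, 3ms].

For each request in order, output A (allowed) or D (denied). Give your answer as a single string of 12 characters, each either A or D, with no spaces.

Simulating step by step:
  req#1 t=0ms: ALLOW
  req#2 t=1ms: ALLOW
  req#3 t=1ms: ALLOW
  req#4 t=2ms: ALLOW
  req#5 t=2ms: ALLOW
  req#6 t=2ms: DENY
  req#7 t=2ms: DENY
  req#8 t=3ms: ALLOW
  req#9 t=3ms: ALLOW
  req#10 t=3ms: DENY
  req#11 t=3ms: DENY
  req#12 t=3ms: DENY

Answer: AAAAADDAADDD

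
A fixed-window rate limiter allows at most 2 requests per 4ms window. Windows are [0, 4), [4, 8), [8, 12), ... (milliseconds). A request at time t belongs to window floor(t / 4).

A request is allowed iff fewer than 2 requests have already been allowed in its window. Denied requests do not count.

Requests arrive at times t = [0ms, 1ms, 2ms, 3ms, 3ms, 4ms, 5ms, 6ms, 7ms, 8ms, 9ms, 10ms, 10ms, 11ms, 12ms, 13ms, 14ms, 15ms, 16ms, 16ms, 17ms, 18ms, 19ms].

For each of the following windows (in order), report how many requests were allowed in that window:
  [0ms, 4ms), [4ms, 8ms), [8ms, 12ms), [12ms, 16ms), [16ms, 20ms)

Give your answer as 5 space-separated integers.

Answer: 2 2 2 2 2

Derivation:
Processing requests:
  req#1 t=0ms (window 0): ALLOW
  req#2 t=1ms (window 0): ALLOW
  req#3 t=2ms (window 0): DENY
  req#4 t=3ms (window 0): DENY
  req#5 t=3ms (window 0): DENY
  req#6 t=4ms (window 1): ALLOW
  req#7 t=5ms (window 1): ALLOW
  req#8 t=6ms (window 1): DENY
  req#9 t=7ms (window 1): DENY
  req#10 t=8ms (window 2): ALLOW
  req#11 t=9ms (window 2): ALLOW
  req#12 t=10ms (window 2): DENY
  req#13 t=10ms (window 2): DENY
  req#14 t=11ms (window 2): DENY
  req#15 t=12ms (window 3): ALLOW
  req#16 t=13ms (window 3): ALLOW
  req#17 t=14ms (window 3): DENY
  req#18 t=15ms (window 3): DENY
  req#19 t=16ms (window 4): ALLOW
  req#20 t=16ms (window 4): ALLOW
  req#21 t=17ms (window 4): DENY
  req#22 t=18ms (window 4): DENY
  req#23 t=19ms (window 4): DENY

Allowed counts by window: 2 2 2 2 2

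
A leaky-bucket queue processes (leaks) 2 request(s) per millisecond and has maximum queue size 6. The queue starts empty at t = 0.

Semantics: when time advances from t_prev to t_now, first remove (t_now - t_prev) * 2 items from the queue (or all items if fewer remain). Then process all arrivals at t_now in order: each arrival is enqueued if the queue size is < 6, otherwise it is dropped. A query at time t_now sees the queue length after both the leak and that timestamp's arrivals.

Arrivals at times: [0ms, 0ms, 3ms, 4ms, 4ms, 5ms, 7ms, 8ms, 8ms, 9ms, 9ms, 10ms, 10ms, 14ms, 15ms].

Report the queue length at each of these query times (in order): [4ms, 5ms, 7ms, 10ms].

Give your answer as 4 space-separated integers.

Answer: 2 1 1 2

Derivation:
Queue lengths at query times:
  query t=4ms: backlog = 2
  query t=5ms: backlog = 1
  query t=7ms: backlog = 1
  query t=10ms: backlog = 2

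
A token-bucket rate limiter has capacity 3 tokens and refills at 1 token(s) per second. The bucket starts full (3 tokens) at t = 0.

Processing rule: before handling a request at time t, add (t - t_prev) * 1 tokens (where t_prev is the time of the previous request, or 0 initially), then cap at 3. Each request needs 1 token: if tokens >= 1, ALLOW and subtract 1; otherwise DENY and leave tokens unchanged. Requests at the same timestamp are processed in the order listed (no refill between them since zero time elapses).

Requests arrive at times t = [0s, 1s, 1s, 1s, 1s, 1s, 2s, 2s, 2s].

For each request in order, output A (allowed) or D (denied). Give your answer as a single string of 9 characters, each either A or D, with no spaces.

Simulating step by step:
  req#1 t=0s: ALLOW
  req#2 t=1s: ALLOW
  req#3 t=1s: ALLOW
  req#4 t=1s: ALLOW
  req#5 t=1s: DENY
  req#6 t=1s: DENY
  req#7 t=2s: ALLOW
  req#8 t=2s: DENY
  req#9 t=2s: DENY

Answer: AAAADDADD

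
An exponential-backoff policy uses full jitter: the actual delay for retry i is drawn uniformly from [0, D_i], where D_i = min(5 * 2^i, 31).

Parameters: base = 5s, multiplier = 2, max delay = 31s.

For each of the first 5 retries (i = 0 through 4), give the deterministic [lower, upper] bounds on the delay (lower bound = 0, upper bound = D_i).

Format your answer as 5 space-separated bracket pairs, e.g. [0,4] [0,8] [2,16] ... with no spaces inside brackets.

Answer: [0,5] [0,10] [0,20] [0,31] [0,31]

Derivation:
Computing bounds per retry:
  i=0: D_i=min(5*2^0,31)=5, bounds=[0,5]
  i=1: D_i=min(5*2^1,31)=10, bounds=[0,10]
  i=2: D_i=min(5*2^2,31)=20, bounds=[0,20]
  i=3: D_i=min(5*2^3,31)=31, bounds=[0,31]
  i=4: D_i=min(5*2^4,31)=31, bounds=[0,31]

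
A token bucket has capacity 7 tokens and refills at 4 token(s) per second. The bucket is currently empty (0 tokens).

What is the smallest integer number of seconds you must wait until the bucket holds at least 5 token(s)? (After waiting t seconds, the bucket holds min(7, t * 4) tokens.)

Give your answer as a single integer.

Need t * 4 >= 5, so t >= 5/4.
Smallest integer t = ceil(5/4) = 2.

Answer: 2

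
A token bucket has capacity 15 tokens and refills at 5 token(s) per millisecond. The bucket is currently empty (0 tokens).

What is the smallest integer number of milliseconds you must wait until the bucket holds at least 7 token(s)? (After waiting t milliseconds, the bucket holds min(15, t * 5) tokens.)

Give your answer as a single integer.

Answer: 2

Derivation:
Need t * 5 >= 7, so t >= 7/5.
Smallest integer t = ceil(7/5) = 2.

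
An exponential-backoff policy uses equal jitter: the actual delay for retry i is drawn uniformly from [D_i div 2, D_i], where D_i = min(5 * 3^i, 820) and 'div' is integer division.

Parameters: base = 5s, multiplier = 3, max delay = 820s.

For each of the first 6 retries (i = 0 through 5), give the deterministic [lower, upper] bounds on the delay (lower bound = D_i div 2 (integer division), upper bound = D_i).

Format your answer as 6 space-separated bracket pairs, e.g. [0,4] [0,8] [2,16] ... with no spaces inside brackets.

Computing bounds per retry:
  i=0: D_i=min(5*3^0,820)=5, bounds=[2,5]
  i=1: D_i=min(5*3^1,820)=15, bounds=[7,15]
  i=2: D_i=min(5*3^2,820)=45, bounds=[22,45]
  i=3: D_i=min(5*3^3,820)=135, bounds=[67,135]
  i=4: D_i=min(5*3^4,820)=405, bounds=[202,405]
  i=5: D_i=min(5*3^5,820)=820, bounds=[410,820]

Answer: [2,5] [7,15] [22,45] [67,135] [202,405] [410,820]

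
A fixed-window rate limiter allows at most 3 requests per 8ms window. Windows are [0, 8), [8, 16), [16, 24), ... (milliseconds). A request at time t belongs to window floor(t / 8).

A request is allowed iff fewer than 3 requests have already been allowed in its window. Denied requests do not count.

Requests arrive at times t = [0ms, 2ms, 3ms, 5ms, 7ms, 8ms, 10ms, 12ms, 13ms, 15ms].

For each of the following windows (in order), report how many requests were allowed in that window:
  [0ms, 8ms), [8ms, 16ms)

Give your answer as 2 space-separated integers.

Processing requests:
  req#1 t=0ms (window 0): ALLOW
  req#2 t=2ms (window 0): ALLOW
  req#3 t=3ms (window 0): ALLOW
  req#4 t=5ms (window 0): DENY
  req#5 t=7ms (window 0): DENY
  req#6 t=8ms (window 1): ALLOW
  req#7 t=10ms (window 1): ALLOW
  req#8 t=12ms (window 1): ALLOW
  req#9 t=13ms (window 1): DENY
  req#10 t=15ms (window 1): DENY

Allowed counts by window: 3 3

Answer: 3 3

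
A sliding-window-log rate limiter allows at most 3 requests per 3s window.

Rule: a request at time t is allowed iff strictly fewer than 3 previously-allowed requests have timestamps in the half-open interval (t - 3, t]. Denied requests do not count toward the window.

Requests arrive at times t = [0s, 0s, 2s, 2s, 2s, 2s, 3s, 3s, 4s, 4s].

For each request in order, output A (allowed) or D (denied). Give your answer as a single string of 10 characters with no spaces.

Tracking allowed requests in the window:
  req#1 t=0s: ALLOW
  req#2 t=0s: ALLOW
  req#3 t=2s: ALLOW
  req#4 t=2s: DENY
  req#5 t=2s: DENY
  req#6 t=2s: DENY
  req#7 t=3s: ALLOW
  req#8 t=3s: ALLOW
  req#9 t=4s: DENY
  req#10 t=4s: DENY

Answer: AAADDDAADD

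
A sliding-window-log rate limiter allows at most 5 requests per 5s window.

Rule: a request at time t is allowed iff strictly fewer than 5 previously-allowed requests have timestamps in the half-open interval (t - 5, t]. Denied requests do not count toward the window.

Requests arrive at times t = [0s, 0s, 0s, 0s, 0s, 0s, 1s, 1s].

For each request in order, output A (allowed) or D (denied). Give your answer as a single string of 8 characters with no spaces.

Answer: AAAAADDD

Derivation:
Tracking allowed requests in the window:
  req#1 t=0s: ALLOW
  req#2 t=0s: ALLOW
  req#3 t=0s: ALLOW
  req#4 t=0s: ALLOW
  req#5 t=0s: ALLOW
  req#6 t=0s: DENY
  req#7 t=1s: DENY
  req#8 t=1s: DENY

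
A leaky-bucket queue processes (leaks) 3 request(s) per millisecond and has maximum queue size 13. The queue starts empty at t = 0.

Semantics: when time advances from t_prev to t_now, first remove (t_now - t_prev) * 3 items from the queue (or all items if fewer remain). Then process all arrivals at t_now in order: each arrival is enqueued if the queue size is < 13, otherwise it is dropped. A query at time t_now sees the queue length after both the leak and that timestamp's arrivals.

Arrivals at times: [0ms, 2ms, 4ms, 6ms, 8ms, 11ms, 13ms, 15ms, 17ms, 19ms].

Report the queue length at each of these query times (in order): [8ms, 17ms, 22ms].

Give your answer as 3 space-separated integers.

Queue lengths at query times:
  query t=8ms: backlog = 1
  query t=17ms: backlog = 1
  query t=22ms: backlog = 0

Answer: 1 1 0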